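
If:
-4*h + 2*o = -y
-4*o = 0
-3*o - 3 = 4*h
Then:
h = -3/4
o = 0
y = -3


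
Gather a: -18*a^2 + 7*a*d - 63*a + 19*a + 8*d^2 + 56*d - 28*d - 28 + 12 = -18*a^2 + a*(7*d - 44) + 8*d^2 + 28*d - 16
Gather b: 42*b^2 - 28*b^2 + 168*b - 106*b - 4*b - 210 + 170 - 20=14*b^2 + 58*b - 60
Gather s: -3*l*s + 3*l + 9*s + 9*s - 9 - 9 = 3*l + s*(18 - 3*l) - 18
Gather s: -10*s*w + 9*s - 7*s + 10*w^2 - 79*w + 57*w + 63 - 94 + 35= s*(2 - 10*w) + 10*w^2 - 22*w + 4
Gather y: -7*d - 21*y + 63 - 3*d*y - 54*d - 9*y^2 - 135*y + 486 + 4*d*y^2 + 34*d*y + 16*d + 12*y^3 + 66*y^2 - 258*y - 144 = -45*d + 12*y^3 + y^2*(4*d + 57) + y*(31*d - 414) + 405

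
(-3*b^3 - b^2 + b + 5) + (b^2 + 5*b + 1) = -3*b^3 + 6*b + 6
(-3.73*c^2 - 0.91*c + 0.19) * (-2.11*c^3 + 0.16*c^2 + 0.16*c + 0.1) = 7.8703*c^5 + 1.3233*c^4 - 1.1433*c^3 - 0.4882*c^2 - 0.0606*c + 0.019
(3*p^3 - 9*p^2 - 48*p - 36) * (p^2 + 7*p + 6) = 3*p^5 + 12*p^4 - 93*p^3 - 426*p^2 - 540*p - 216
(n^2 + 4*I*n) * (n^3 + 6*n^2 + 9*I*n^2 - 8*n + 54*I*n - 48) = n^5 + 6*n^4 + 13*I*n^4 - 44*n^3 + 78*I*n^3 - 264*n^2 - 32*I*n^2 - 192*I*n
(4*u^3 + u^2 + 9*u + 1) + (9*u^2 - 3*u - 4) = 4*u^3 + 10*u^2 + 6*u - 3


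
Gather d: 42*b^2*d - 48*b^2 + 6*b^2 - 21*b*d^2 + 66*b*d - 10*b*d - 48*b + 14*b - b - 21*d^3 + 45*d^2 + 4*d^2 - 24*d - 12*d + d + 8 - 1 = -42*b^2 - 35*b - 21*d^3 + d^2*(49 - 21*b) + d*(42*b^2 + 56*b - 35) + 7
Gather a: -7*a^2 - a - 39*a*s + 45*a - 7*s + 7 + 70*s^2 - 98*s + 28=-7*a^2 + a*(44 - 39*s) + 70*s^2 - 105*s + 35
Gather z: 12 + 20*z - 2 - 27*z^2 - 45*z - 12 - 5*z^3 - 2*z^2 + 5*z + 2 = -5*z^3 - 29*z^2 - 20*z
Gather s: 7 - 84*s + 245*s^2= 245*s^2 - 84*s + 7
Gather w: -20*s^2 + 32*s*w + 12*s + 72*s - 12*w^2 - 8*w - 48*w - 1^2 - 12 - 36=-20*s^2 + 84*s - 12*w^2 + w*(32*s - 56) - 49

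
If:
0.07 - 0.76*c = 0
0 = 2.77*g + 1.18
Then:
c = 0.09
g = -0.43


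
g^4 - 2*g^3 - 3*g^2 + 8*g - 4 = (g - 2)*(g - 1)^2*(g + 2)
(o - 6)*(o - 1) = o^2 - 7*o + 6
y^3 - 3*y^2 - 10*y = y*(y - 5)*(y + 2)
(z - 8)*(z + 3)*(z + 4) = z^3 - z^2 - 44*z - 96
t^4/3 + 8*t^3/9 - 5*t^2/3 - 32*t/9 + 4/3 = (t/3 + 1)*(t - 2)*(t - 1/3)*(t + 2)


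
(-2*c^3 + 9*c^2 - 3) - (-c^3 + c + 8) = -c^3 + 9*c^2 - c - 11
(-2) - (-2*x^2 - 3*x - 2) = 2*x^2 + 3*x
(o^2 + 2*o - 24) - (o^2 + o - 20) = o - 4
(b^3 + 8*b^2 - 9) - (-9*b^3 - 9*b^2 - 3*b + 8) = 10*b^3 + 17*b^2 + 3*b - 17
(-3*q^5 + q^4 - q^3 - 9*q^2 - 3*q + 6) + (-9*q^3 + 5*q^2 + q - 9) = -3*q^5 + q^4 - 10*q^3 - 4*q^2 - 2*q - 3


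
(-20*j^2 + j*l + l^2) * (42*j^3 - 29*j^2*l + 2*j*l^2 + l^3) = -840*j^5 + 622*j^4*l - 27*j^3*l^2 - 47*j^2*l^3 + 3*j*l^4 + l^5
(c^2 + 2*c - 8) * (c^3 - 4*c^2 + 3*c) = c^5 - 2*c^4 - 13*c^3 + 38*c^2 - 24*c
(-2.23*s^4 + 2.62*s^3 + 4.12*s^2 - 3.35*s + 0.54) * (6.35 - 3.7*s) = 8.251*s^5 - 23.8545*s^4 + 1.393*s^3 + 38.557*s^2 - 23.2705*s + 3.429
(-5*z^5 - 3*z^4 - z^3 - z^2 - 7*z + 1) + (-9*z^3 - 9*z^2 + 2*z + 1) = -5*z^5 - 3*z^4 - 10*z^3 - 10*z^2 - 5*z + 2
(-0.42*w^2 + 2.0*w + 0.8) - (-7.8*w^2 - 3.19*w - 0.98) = 7.38*w^2 + 5.19*w + 1.78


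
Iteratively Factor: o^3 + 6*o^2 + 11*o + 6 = (o + 3)*(o^2 + 3*o + 2) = (o + 2)*(o + 3)*(o + 1)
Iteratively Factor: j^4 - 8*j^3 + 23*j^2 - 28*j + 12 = (j - 2)*(j^3 - 6*j^2 + 11*j - 6) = (j - 2)*(j - 1)*(j^2 - 5*j + 6) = (j - 2)^2*(j - 1)*(j - 3)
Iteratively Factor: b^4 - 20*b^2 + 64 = (b + 4)*(b^3 - 4*b^2 - 4*b + 16) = (b + 2)*(b + 4)*(b^2 - 6*b + 8) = (b - 4)*(b + 2)*(b + 4)*(b - 2)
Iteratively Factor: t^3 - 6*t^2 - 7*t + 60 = (t + 3)*(t^2 - 9*t + 20) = (t - 5)*(t + 3)*(t - 4)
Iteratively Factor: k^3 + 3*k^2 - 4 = (k + 2)*(k^2 + k - 2) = (k - 1)*(k + 2)*(k + 2)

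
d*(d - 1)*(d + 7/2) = d^3 + 5*d^2/2 - 7*d/2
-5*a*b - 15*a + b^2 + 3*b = (-5*a + b)*(b + 3)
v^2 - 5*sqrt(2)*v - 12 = (v - 6*sqrt(2))*(v + sqrt(2))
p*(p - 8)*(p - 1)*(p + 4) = p^4 - 5*p^3 - 28*p^2 + 32*p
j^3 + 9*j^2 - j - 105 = (j - 3)*(j + 5)*(j + 7)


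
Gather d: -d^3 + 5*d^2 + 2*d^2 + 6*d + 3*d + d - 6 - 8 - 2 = -d^3 + 7*d^2 + 10*d - 16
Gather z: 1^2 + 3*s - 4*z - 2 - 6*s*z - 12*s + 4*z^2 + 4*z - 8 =-6*s*z - 9*s + 4*z^2 - 9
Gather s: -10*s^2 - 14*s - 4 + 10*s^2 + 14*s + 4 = 0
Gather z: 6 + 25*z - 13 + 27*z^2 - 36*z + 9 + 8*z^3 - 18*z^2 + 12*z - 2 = 8*z^3 + 9*z^2 + z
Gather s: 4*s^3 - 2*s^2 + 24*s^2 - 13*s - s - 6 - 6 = 4*s^3 + 22*s^2 - 14*s - 12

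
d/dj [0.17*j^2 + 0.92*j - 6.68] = 0.34*j + 0.92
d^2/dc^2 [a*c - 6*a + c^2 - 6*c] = 2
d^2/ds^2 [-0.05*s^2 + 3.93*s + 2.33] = -0.100000000000000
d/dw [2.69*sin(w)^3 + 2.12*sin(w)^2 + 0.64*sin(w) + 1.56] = (8.07*sin(w)^2 + 4.24*sin(w) + 0.64)*cos(w)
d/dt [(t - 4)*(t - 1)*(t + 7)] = 3*t^2 + 4*t - 31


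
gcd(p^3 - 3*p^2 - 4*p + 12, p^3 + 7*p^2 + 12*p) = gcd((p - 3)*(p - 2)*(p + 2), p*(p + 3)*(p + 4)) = 1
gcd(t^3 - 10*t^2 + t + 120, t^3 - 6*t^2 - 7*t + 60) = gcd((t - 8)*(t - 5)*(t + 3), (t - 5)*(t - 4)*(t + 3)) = t^2 - 2*t - 15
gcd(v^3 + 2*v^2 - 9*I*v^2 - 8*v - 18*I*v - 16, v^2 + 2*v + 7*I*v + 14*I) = v + 2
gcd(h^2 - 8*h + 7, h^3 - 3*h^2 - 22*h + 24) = h - 1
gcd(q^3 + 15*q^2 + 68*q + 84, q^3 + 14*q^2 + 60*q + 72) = q^2 + 8*q + 12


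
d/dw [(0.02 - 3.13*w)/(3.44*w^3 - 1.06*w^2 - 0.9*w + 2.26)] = (21.5344*w^3 - 3.5242*w^2 + 0.0424000000000002*w - 7.0558)/(11.8336*w^6 - 7.2928*w^5 - 5.0684*w^4 + 17.4568*w^3 - 3.9812*w^2 - 4.068*w + 5.1076)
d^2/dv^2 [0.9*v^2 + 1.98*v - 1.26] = 1.80000000000000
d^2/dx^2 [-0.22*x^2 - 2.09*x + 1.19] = -0.440000000000000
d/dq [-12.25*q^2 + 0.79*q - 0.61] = 0.79 - 24.5*q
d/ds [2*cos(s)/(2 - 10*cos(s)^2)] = (5*sin(s)^2 - 6)*sin(s)/(5*cos(s)^2 - 1)^2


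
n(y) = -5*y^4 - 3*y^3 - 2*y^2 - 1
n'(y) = -20*y^3 - 9*y^2 - 4*y = y*(-20*y^2 - 9*y - 4)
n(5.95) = -6970.42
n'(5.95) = -4555.32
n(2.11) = -137.19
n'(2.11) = -236.39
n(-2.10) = -79.28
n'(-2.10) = 153.93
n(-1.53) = -22.34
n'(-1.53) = 56.68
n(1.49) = -40.01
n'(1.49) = -92.10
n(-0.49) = -1.42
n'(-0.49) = 2.15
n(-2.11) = -80.83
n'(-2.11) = 156.25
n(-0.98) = -4.71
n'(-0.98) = 14.10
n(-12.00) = -98785.00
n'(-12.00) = 33312.00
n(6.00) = -7201.00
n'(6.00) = -4668.00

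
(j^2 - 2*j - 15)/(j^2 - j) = (j^2 - 2*j - 15)/(j*(j - 1))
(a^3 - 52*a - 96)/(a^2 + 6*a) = a - 6 - 16/a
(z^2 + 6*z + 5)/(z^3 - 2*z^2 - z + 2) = (z + 5)/(z^2 - 3*z + 2)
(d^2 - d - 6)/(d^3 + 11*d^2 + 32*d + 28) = (d - 3)/(d^2 + 9*d + 14)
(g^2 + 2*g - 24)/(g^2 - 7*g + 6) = (g^2 + 2*g - 24)/(g^2 - 7*g + 6)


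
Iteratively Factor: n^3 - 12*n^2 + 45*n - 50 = (n - 5)*(n^2 - 7*n + 10) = (n - 5)^2*(n - 2)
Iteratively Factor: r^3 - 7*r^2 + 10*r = (r)*(r^2 - 7*r + 10) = r*(r - 2)*(r - 5)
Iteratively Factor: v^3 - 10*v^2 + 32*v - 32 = (v - 2)*(v^2 - 8*v + 16) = (v - 4)*(v - 2)*(v - 4)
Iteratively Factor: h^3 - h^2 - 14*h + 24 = (h + 4)*(h^2 - 5*h + 6) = (h - 3)*(h + 4)*(h - 2)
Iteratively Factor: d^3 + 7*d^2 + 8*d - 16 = (d + 4)*(d^2 + 3*d - 4) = (d + 4)^2*(d - 1)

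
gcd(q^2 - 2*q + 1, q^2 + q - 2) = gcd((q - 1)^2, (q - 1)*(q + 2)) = q - 1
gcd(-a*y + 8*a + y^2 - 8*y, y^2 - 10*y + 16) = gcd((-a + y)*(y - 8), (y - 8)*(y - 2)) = y - 8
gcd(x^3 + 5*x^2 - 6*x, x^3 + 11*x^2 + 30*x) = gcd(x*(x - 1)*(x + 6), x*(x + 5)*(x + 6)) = x^2 + 6*x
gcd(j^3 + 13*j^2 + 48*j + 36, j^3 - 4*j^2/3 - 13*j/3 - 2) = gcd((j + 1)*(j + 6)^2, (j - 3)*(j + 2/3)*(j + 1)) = j + 1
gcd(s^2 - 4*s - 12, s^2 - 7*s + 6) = s - 6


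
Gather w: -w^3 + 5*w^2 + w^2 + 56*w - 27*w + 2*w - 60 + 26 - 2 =-w^3 + 6*w^2 + 31*w - 36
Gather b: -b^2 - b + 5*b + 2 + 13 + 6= -b^2 + 4*b + 21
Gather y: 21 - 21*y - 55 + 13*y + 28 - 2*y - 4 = -10*y - 10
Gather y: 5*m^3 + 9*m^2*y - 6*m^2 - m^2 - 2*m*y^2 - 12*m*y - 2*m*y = 5*m^3 - 7*m^2 - 2*m*y^2 + y*(9*m^2 - 14*m)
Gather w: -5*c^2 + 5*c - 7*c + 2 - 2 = -5*c^2 - 2*c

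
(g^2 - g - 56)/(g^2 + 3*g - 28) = (g - 8)/(g - 4)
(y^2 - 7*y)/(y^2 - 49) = y/(y + 7)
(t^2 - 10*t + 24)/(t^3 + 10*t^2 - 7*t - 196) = (t - 6)/(t^2 + 14*t + 49)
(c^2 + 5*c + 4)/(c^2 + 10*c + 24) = (c + 1)/(c + 6)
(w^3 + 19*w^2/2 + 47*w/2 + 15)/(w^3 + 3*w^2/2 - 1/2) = (2*w^2 + 17*w + 30)/(2*w^2 + w - 1)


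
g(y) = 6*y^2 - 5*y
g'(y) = 12*y - 5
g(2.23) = 18.69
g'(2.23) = 21.76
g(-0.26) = 1.71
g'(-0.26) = -8.12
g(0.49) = -1.01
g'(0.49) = 0.88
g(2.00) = 14.00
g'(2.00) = 19.00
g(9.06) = 447.20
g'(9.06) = 103.72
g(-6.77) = 308.85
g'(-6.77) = -86.24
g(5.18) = 135.09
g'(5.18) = 57.16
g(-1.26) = 15.83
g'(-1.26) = -20.12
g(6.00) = 186.00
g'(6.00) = 67.00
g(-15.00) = 1425.00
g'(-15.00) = -185.00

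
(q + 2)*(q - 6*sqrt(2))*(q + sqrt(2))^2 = q^4 - 4*sqrt(2)*q^3 + 2*q^3 - 22*q^2 - 8*sqrt(2)*q^2 - 44*q - 12*sqrt(2)*q - 24*sqrt(2)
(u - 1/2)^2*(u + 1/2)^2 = u^4 - u^2/2 + 1/16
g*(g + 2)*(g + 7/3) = g^3 + 13*g^2/3 + 14*g/3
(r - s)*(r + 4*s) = r^2 + 3*r*s - 4*s^2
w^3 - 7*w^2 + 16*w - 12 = (w - 3)*(w - 2)^2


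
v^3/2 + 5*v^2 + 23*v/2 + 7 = (v/2 + 1/2)*(v + 2)*(v + 7)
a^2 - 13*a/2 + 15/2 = (a - 5)*(a - 3/2)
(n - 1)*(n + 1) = n^2 - 1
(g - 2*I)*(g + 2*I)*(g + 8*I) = g^3 + 8*I*g^2 + 4*g + 32*I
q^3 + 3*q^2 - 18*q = q*(q - 3)*(q + 6)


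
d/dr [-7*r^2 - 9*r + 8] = -14*r - 9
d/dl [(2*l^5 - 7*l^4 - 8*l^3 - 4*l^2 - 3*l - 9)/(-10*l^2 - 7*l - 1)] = (-60*l^6 + 84*l^5 + 217*l^4 + 140*l^3 + 22*l^2 - 172*l - 60)/(100*l^4 + 140*l^3 + 69*l^2 + 14*l + 1)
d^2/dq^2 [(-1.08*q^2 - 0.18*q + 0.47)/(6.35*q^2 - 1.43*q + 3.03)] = (-34.12998*q^3 + 238.38789*q^2 - 4.82727*q - 37.554452)/(256.047875*q^6 - 172.983525*q^5 + 405.48687*q^4 - 168.007697*q^3 + 193.484286*q^2 - 39.386061*q + 27.818127)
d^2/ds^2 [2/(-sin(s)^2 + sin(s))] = 2*(4 + 1/sin(s) - 4/sin(s)^2 + 2/sin(s)^3)/(sin(s) - 1)^2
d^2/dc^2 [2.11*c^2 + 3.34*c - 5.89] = 4.22000000000000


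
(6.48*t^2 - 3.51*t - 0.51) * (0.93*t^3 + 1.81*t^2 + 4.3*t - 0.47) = 6.0264*t^5 + 8.4645*t^4 + 21.0366*t^3 - 19.0617*t^2 - 0.5433*t + 0.2397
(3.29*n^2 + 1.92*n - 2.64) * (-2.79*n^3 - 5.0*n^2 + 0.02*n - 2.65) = -9.1791*n^5 - 21.8068*n^4 - 2.1686*n^3 + 4.5199*n^2 - 5.1408*n + 6.996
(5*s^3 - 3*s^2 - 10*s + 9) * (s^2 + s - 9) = 5*s^5 + 2*s^4 - 58*s^3 + 26*s^2 + 99*s - 81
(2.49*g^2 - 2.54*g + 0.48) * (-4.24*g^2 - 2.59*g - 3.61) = -10.5576*g^4 + 4.3205*g^3 - 4.4455*g^2 + 7.9262*g - 1.7328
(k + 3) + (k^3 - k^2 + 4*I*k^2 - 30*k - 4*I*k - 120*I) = k^3 - k^2 + 4*I*k^2 - 29*k - 4*I*k + 3 - 120*I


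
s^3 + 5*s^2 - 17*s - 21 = (s - 3)*(s + 1)*(s + 7)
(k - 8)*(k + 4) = k^2 - 4*k - 32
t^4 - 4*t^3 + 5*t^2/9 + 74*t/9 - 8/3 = (t - 3)*(t - 2)*(t - 1/3)*(t + 4/3)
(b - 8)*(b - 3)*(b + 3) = b^3 - 8*b^2 - 9*b + 72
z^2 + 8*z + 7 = (z + 1)*(z + 7)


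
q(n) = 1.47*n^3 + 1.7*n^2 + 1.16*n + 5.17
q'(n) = 4.41*n^2 + 3.4*n + 1.16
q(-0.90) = 4.43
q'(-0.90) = 1.67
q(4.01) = 131.95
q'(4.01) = 85.71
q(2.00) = 26.05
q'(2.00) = 25.60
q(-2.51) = -10.28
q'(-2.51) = 20.41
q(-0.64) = 4.74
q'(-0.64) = 0.79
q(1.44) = 14.75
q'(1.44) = 15.20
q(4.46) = 174.57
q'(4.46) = 104.05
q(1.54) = 16.36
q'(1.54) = 16.85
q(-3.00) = -22.70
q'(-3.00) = 30.65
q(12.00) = 2804.05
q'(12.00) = 677.00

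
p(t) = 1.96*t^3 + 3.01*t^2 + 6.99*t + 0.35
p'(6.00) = 254.79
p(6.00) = 574.01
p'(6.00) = 254.79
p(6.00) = 574.01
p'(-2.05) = 19.36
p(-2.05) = -18.22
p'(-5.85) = 173.00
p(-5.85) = -329.93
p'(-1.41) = 10.19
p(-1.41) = -9.02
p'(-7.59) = 300.03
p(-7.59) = -736.30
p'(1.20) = 22.68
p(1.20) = 16.46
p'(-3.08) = 44.23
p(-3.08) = -49.89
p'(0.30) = 9.33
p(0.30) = 2.77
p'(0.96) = 18.19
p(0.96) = 11.57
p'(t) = 5.88*t^2 + 6.02*t + 6.99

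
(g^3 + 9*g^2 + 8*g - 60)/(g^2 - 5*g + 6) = (g^2 + 11*g + 30)/(g - 3)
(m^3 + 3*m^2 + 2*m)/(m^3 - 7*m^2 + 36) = m*(m + 1)/(m^2 - 9*m + 18)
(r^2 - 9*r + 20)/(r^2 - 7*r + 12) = (r - 5)/(r - 3)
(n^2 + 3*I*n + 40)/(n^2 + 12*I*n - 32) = (n - 5*I)/(n + 4*I)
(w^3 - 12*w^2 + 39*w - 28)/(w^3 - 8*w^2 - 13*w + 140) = (w^2 - 5*w + 4)/(w^2 - w - 20)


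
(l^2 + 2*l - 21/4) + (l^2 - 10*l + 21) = 2*l^2 - 8*l + 63/4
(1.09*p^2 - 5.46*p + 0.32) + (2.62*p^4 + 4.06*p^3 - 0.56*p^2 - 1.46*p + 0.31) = 2.62*p^4 + 4.06*p^3 + 0.53*p^2 - 6.92*p + 0.63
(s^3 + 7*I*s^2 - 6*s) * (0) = 0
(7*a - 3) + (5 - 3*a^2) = -3*a^2 + 7*a + 2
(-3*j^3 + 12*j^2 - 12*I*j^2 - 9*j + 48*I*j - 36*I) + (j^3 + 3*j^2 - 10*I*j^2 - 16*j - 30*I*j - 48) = -2*j^3 + 15*j^2 - 22*I*j^2 - 25*j + 18*I*j - 48 - 36*I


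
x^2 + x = x*(x + 1)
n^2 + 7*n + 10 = (n + 2)*(n + 5)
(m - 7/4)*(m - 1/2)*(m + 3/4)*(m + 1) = m^4 - m^3/2 - 37*m^2/16 - 5*m/32 + 21/32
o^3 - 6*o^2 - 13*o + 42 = (o - 7)*(o - 2)*(o + 3)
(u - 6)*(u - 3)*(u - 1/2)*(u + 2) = u^4 - 15*u^3/2 + 7*u^2/2 + 36*u - 18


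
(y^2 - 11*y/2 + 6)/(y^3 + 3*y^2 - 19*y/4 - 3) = 2*(y - 4)/(2*y^2 + 9*y + 4)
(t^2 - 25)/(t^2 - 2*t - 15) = (t + 5)/(t + 3)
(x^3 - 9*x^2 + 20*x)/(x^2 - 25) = x*(x - 4)/(x + 5)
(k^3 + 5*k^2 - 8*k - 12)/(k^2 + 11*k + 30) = (k^2 - k - 2)/(k + 5)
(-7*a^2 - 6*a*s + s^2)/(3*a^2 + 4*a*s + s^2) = (-7*a + s)/(3*a + s)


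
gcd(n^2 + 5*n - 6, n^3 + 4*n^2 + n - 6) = n - 1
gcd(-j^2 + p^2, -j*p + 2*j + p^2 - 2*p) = -j + p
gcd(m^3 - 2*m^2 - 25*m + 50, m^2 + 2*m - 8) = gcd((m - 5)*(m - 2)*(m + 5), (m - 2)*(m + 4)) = m - 2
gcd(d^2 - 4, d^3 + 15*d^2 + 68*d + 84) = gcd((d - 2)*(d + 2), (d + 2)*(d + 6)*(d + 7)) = d + 2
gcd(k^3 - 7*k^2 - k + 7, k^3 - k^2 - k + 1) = k^2 - 1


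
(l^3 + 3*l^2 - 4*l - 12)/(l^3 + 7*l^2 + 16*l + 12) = (l - 2)/(l + 2)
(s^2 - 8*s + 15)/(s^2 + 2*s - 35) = (s - 3)/(s + 7)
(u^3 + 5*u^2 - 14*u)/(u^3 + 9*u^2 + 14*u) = (u - 2)/(u + 2)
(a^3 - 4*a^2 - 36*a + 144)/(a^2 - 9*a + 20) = (a^2 - 36)/(a - 5)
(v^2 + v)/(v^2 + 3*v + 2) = v/(v + 2)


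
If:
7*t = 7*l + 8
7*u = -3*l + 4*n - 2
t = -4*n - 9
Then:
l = -7*u/4 - 85/28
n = 7*u/16 - 199/112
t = -7*u/4 - 53/28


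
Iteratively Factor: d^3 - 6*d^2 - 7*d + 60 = (d + 3)*(d^2 - 9*d + 20) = (d - 4)*(d + 3)*(d - 5)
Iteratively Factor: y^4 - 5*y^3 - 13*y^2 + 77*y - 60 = (y - 3)*(y^3 - 2*y^2 - 19*y + 20) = (y - 3)*(y + 4)*(y^2 - 6*y + 5) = (y - 5)*(y - 3)*(y + 4)*(y - 1)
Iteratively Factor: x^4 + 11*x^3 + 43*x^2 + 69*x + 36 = (x + 3)*(x^3 + 8*x^2 + 19*x + 12) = (x + 3)^2*(x^2 + 5*x + 4) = (x + 3)^2*(x + 4)*(x + 1)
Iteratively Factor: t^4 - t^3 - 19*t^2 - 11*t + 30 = (t + 3)*(t^3 - 4*t^2 - 7*t + 10) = (t - 1)*(t + 3)*(t^2 - 3*t - 10) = (t - 5)*(t - 1)*(t + 3)*(t + 2)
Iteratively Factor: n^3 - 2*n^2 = (n)*(n^2 - 2*n) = n^2*(n - 2)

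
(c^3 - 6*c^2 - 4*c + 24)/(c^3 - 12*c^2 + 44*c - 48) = (c + 2)/(c - 4)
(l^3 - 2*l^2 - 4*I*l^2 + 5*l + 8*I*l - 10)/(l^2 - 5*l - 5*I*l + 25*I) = (l^2 + l*(-2 + I) - 2*I)/(l - 5)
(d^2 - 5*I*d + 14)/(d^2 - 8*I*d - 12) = (-d^2 + 5*I*d - 14)/(-d^2 + 8*I*d + 12)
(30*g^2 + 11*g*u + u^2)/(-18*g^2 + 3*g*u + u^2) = (5*g + u)/(-3*g + u)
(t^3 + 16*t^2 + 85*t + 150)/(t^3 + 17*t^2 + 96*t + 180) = (t + 5)/(t + 6)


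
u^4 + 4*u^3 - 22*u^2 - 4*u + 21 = (u - 3)*(u - 1)*(u + 1)*(u + 7)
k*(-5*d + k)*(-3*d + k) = 15*d^2*k - 8*d*k^2 + k^3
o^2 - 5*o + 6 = (o - 3)*(o - 2)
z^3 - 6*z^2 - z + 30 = (z - 5)*(z - 3)*(z + 2)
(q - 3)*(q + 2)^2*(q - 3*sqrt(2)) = q^4 - 3*sqrt(2)*q^3 + q^3 - 8*q^2 - 3*sqrt(2)*q^2 - 12*q + 24*sqrt(2)*q + 36*sqrt(2)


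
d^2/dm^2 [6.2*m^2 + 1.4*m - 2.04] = 12.4000000000000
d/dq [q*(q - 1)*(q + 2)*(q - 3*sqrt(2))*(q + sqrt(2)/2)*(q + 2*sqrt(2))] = 6*q^5 - 5*sqrt(2)*q^4/2 + 5*q^4 - 60*q^3 - 2*sqrt(2)*q^3 - 39*q^2 - 15*sqrt(2)*q^2 - 12*sqrt(2)*q + 52*q + 12*sqrt(2)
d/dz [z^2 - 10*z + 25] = 2*z - 10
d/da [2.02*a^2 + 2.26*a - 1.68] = 4.04*a + 2.26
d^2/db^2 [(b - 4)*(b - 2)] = 2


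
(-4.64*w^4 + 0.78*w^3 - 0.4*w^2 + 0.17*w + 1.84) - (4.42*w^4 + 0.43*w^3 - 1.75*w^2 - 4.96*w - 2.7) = -9.06*w^4 + 0.35*w^3 + 1.35*w^2 + 5.13*w + 4.54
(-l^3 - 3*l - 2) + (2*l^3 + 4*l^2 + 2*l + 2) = l^3 + 4*l^2 - l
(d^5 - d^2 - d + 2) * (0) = 0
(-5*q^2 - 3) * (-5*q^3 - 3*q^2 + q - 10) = 25*q^5 + 15*q^4 + 10*q^3 + 59*q^2 - 3*q + 30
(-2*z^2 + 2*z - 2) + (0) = -2*z^2 + 2*z - 2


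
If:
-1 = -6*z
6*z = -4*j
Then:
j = -1/4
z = 1/6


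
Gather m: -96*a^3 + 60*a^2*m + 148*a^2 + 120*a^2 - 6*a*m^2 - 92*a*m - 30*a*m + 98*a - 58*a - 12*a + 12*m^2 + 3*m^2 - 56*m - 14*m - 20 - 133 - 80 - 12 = -96*a^3 + 268*a^2 + 28*a + m^2*(15 - 6*a) + m*(60*a^2 - 122*a - 70) - 245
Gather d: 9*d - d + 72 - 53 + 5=8*d + 24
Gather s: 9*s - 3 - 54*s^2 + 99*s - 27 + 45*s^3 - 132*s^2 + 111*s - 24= 45*s^3 - 186*s^2 + 219*s - 54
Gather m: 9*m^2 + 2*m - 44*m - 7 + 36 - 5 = 9*m^2 - 42*m + 24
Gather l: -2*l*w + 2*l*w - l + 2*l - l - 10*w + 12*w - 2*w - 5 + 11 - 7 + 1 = 0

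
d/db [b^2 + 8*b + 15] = 2*b + 8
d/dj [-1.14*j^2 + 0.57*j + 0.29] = 0.57 - 2.28*j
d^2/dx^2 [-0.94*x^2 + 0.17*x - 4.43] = -1.88000000000000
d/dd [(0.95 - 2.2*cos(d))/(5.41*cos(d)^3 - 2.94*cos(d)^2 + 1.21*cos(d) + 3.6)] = (-23.804*cos(d)^3 + 21.8865*cos(d)^2 - 5.586*cos(d) + 9.0695)*sin(d)/(29.2681*cos(d)^6 - 31.8108*cos(d)^5 + 21.7358*cos(d)^4 + 31.8372*cos(d)^3 - 19.7039*cos(d)^2 + 8.712*cos(d) + 12.96)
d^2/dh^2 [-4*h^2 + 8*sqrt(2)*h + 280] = -8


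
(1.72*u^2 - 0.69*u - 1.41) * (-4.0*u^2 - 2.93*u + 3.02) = -6.88*u^4 - 2.2796*u^3 + 12.8561*u^2 + 2.0475*u - 4.2582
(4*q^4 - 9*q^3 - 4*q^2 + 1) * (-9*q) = -36*q^5 + 81*q^4 + 36*q^3 - 9*q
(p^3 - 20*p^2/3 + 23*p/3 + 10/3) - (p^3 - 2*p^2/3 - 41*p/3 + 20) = -6*p^2 + 64*p/3 - 50/3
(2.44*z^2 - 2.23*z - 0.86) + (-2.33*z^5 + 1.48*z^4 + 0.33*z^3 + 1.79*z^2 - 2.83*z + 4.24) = -2.33*z^5 + 1.48*z^4 + 0.33*z^3 + 4.23*z^2 - 5.06*z + 3.38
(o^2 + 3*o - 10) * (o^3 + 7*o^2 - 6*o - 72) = o^5 + 10*o^4 + 5*o^3 - 160*o^2 - 156*o + 720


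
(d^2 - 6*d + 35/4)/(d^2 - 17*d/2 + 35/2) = (d - 5/2)/(d - 5)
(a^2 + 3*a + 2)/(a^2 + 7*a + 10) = (a + 1)/(a + 5)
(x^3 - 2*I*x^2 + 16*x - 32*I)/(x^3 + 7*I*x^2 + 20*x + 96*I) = (x^2 + 2*I*x + 8)/(x^2 + 11*I*x - 24)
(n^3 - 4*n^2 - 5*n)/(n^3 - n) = (n - 5)/(n - 1)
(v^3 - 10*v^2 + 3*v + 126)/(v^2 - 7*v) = v - 3 - 18/v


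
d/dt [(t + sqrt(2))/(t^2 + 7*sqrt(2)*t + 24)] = (-t^2 - 2*sqrt(2)*t + 10)/(t^4 + 14*sqrt(2)*t^3 + 146*t^2 + 336*sqrt(2)*t + 576)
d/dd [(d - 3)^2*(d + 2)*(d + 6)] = 2*d*(2*d^2 + 3*d - 27)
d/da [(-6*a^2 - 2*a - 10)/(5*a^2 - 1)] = 2*(5*a^2 + 56*a + 1)/(25*a^4 - 10*a^2 + 1)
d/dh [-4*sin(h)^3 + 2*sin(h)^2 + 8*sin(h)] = 4*(-3*sin(h)^2 + sin(h) + 2)*cos(h)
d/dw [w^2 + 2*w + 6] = 2*w + 2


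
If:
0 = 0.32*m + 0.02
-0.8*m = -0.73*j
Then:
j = -0.07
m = -0.06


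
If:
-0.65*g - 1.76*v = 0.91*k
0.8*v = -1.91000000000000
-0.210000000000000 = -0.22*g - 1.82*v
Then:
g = 20.71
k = -10.17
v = -2.39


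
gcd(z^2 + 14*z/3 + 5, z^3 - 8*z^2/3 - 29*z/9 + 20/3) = z + 5/3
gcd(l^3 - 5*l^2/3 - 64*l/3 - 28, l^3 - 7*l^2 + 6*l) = l - 6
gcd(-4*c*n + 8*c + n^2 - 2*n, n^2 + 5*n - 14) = n - 2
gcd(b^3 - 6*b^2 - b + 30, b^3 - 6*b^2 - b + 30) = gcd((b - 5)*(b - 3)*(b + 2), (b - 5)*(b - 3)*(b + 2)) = b^3 - 6*b^2 - b + 30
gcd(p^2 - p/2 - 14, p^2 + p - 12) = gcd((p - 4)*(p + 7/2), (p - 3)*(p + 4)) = 1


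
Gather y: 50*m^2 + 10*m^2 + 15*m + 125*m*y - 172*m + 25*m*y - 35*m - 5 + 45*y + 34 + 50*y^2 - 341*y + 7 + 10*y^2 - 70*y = 60*m^2 - 192*m + 60*y^2 + y*(150*m - 366) + 36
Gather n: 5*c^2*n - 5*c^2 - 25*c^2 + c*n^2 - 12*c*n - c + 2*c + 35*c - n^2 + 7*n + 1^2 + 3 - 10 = -30*c^2 + 36*c + n^2*(c - 1) + n*(5*c^2 - 12*c + 7) - 6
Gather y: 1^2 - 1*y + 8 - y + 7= 16 - 2*y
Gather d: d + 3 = d + 3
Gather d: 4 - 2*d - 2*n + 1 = -2*d - 2*n + 5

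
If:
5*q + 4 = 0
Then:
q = -4/5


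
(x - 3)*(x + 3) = x^2 - 9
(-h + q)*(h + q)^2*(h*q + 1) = -h^4*q - h^3*q^2 - h^3 + h^2*q^3 - h^2*q + h*q^4 + h*q^2 + q^3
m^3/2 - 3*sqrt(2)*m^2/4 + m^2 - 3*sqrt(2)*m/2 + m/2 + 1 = (m/2 + 1)*(m - sqrt(2))*(m - sqrt(2)/2)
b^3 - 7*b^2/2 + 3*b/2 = b*(b - 3)*(b - 1/2)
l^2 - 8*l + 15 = (l - 5)*(l - 3)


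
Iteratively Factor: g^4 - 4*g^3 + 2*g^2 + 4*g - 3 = (g - 1)*(g^3 - 3*g^2 - g + 3) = (g - 3)*(g - 1)*(g^2 - 1) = (g - 3)*(g - 1)*(g + 1)*(g - 1)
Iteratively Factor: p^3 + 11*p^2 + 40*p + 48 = (p + 3)*(p^2 + 8*p + 16) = (p + 3)*(p + 4)*(p + 4)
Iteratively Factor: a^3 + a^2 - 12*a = (a)*(a^2 + a - 12) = a*(a - 3)*(a + 4)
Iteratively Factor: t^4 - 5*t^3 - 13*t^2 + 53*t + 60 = (t + 3)*(t^3 - 8*t^2 + 11*t + 20) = (t - 5)*(t + 3)*(t^2 - 3*t - 4) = (t - 5)*(t - 4)*(t + 3)*(t + 1)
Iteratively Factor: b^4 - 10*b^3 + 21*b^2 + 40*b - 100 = (b + 2)*(b^3 - 12*b^2 + 45*b - 50) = (b - 5)*(b + 2)*(b^2 - 7*b + 10) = (b - 5)^2*(b + 2)*(b - 2)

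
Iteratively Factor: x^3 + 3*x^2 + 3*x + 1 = (x + 1)*(x^2 + 2*x + 1) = (x + 1)^2*(x + 1)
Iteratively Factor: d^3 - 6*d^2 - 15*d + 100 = (d - 5)*(d^2 - d - 20) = (d - 5)*(d + 4)*(d - 5)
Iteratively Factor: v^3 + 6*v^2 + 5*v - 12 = (v + 4)*(v^2 + 2*v - 3) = (v - 1)*(v + 4)*(v + 3)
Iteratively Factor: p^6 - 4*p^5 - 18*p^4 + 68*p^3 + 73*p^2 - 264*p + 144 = (p - 1)*(p^5 - 3*p^4 - 21*p^3 + 47*p^2 + 120*p - 144) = (p - 4)*(p - 1)*(p^4 + p^3 - 17*p^2 - 21*p + 36) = (p - 4)^2*(p - 1)*(p^3 + 5*p^2 + 3*p - 9) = (p - 4)^2*(p - 1)*(p + 3)*(p^2 + 2*p - 3) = (p - 4)^2*(p - 1)*(p + 3)^2*(p - 1)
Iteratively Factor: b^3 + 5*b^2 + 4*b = (b)*(b^2 + 5*b + 4) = b*(b + 1)*(b + 4)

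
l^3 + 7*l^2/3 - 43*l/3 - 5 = (l - 3)*(l + 1/3)*(l + 5)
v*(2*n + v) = 2*n*v + v^2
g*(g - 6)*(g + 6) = g^3 - 36*g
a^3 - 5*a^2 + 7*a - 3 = (a - 3)*(a - 1)^2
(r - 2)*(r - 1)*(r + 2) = r^3 - r^2 - 4*r + 4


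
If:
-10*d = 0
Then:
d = 0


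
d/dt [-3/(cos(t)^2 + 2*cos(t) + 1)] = -6*sin(t)/(cos(t) + 1)^3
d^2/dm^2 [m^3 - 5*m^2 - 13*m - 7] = 6*m - 10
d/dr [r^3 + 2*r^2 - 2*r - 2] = 3*r^2 + 4*r - 2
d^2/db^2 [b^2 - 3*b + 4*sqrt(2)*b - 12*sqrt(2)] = 2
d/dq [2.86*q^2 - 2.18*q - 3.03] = 5.72*q - 2.18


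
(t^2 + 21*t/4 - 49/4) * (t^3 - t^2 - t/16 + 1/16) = t^5 + 17*t^4/4 - 281*t^3/16 + 767*t^2/64 + 35*t/32 - 49/64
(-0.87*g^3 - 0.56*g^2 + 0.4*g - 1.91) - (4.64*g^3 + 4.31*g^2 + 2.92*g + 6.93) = -5.51*g^3 - 4.87*g^2 - 2.52*g - 8.84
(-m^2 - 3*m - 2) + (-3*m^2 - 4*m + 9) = -4*m^2 - 7*m + 7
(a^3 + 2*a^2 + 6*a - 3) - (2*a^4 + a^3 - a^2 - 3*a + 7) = -2*a^4 + 3*a^2 + 9*a - 10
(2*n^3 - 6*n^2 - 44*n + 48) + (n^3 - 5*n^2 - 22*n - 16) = 3*n^3 - 11*n^2 - 66*n + 32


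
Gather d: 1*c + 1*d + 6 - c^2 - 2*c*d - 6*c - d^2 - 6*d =-c^2 - 5*c - d^2 + d*(-2*c - 5) + 6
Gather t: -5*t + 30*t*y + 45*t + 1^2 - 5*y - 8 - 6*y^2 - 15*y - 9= t*(30*y + 40) - 6*y^2 - 20*y - 16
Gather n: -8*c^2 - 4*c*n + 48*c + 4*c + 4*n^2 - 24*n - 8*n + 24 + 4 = -8*c^2 + 52*c + 4*n^2 + n*(-4*c - 32) + 28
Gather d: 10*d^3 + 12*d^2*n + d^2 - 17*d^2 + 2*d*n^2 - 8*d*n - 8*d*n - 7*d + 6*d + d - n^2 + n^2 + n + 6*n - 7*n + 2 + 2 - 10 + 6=10*d^3 + d^2*(12*n - 16) + d*(2*n^2 - 16*n)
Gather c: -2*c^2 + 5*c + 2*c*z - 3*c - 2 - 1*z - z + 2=-2*c^2 + c*(2*z + 2) - 2*z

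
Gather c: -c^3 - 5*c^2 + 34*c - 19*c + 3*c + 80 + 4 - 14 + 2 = -c^3 - 5*c^2 + 18*c + 72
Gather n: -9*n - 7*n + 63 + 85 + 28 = 176 - 16*n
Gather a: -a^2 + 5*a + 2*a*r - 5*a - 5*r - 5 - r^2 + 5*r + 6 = -a^2 + 2*a*r - r^2 + 1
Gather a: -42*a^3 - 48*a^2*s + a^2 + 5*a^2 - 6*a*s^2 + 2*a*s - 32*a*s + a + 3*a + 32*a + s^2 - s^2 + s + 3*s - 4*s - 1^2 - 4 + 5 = -42*a^3 + a^2*(6 - 48*s) + a*(-6*s^2 - 30*s + 36)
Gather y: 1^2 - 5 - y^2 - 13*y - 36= -y^2 - 13*y - 40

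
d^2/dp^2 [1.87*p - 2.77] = 0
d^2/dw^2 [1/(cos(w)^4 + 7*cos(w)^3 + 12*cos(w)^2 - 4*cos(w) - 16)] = (16*sin(w)^6 - 160*sin(w)^4*cos(w) - 161*sin(w)^4 + 282*sin(w)^2 + 471*cos(w)/8 - 477*cos(3*w)/16 + 63*cos(5*w)/16 - 33)/((cos(w) - 1)^3*(cos(w) + 2)^4*(cos(w) + 4)^3)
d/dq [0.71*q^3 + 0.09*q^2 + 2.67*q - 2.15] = 2.13*q^2 + 0.18*q + 2.67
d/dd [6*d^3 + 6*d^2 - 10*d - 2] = 18*d^2 + 12*d - 10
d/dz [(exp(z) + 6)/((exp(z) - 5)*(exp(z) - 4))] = (-exp(2*z) - 12*exp(z) + 74)*exp(z)/(exp(4*z) - 18*exp(3*z) + 121*exp(2*z) - 360*exp(z) + 400)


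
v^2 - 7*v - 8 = (v - 8)*(v + 1)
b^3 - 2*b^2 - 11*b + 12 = (b - 4)*(b - 1)*(b + 3)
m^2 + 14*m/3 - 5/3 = (m - 1/3)*(m + 5)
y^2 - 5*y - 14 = (y - 7)*(y + 2)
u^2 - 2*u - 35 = (u - 7)*(u + 5)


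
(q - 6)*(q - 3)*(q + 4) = q^3 - 5*q^2 - 18*q + 72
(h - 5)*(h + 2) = h^2 - 3*h - 10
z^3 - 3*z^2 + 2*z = z*(z - 2)*(z - 1)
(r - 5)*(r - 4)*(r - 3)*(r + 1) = r^4 - 11*r^3 + 35*r^2 - 13*r - 60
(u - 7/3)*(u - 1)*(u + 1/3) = u^3 - 3*u^2 + 11*u/9 + 7/9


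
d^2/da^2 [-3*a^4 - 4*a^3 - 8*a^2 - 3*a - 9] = -36*a^2 - 24*a - 16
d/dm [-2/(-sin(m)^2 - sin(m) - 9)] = -2*(2*sin(m) + 1)*cos(m)/(sin(m)^2 + sin(m) + 9)^2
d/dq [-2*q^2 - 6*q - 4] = -4*q - 6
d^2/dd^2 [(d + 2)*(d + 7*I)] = 2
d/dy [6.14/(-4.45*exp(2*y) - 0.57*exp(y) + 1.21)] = (54.646*exp(y) + 3.4998)*exp(y)/(4.45*exp(2*y) + 0.57*exp(y) - 1.21)^2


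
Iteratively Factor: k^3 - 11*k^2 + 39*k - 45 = (k - 3)*(k^2 - 8*k + 15) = (k - 5)*(k - 3)*(k - 3)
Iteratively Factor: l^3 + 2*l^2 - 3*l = (l)*(l^2 + 2*l - 3) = l*(l + 3)*(l - 1)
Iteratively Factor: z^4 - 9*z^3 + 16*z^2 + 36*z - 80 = (z - 5)*(z^3 - 4*z^2 - 4*z + 16) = (z - 5)*(z + 2)*(z^2 - 6*z + 8) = (z - 5)*(z - 4)*(z + 2)*(z - 2)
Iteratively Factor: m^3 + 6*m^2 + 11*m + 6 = (m + 2)*(m^2 + 4*m + 3) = (m + 2)*(m + 3)*(m + 1)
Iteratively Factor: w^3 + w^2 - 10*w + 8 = (w - 1)*(w^2 + 2*w - 8) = (w - 1)*(w + 4)*(w - 2)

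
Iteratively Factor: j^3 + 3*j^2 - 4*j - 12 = (j - 2)*(j^2 + 5*j + 6) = (j - 2)*(j + 3)*(j + 2)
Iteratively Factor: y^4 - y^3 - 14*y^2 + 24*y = (y)*(y^3 - y^2 - 14*y + 24) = y*(y - 2)*(y^2 + y - 12) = y*(y - 2)*(y + 4)*(y - 3)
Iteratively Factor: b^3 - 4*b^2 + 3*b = (b - 1)*(b^2 - 3*b) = (b - 3)*(b - 1)*(b)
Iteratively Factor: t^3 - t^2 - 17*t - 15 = (t + 1)*(t^2 - 2*t - 15) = (t - 5)*(t + 1)*(t + 3)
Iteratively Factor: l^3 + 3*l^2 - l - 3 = (l - 1)*(l^2 + 4*l + 3) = (l - 1)*(l + 1)*(l + 3)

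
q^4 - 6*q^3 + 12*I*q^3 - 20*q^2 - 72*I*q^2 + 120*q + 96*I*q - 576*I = (q - 6)*(q - 2*I)*(q + 6*I)*(q + 8*I)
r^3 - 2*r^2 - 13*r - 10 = (r - 5)*(r + 1)*(r + 2)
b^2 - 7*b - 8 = (b - 8)*(b + 1)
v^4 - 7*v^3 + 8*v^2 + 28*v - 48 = (v - 4)*(v - 3)*(v - 2)*(v + 2)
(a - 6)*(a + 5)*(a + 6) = a^3 + 5*a^2 - 36*a - 180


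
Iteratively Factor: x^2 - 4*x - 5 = (x + 1)*(x - 5)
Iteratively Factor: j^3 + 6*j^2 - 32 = (j - 2)*(j^2 + 8*j + 16) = (j - 2)*(j + 4)*(j + 4)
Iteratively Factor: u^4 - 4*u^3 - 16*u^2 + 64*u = (u)*(u^3 - 4*u^2 - 16*u + 64) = u*(u - 4)*(u^2 - 16) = u*(u - 4)*(u + 4)*(u - 4)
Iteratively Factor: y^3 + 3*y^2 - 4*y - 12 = (y + 2)*(y^2 + y - 6) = (y + 2)*(y + 3)*(y - 2)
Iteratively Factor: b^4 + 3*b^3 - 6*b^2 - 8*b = (b + 1)*(b^3 + 2*b^2 - 8*b) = (b + 1)*(b + 4)*(b^2 - 2*b) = (b - 2)*(b + 1)*(b + 4)*(b)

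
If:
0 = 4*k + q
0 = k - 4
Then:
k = 4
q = -16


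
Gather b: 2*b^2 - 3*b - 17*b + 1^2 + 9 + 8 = 2*b^2 - 20*b + 18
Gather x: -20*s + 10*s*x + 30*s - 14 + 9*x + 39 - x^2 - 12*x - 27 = 10*s - x^2 + x*(10*s - 3) - 2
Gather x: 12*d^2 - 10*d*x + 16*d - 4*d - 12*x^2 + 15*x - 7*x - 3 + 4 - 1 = 12*d^2 + 12*d - 12*x^2 + x*(8 - 10*d)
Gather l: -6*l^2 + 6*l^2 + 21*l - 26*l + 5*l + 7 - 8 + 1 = 0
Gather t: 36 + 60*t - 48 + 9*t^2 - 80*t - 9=9*t^2 - 20*t - 21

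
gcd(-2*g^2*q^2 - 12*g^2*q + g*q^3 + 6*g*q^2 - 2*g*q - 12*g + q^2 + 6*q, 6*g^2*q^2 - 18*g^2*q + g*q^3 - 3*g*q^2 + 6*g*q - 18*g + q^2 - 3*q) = g*q + 1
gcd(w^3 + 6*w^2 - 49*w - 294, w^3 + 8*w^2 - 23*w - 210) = w^2 + 13*w + 42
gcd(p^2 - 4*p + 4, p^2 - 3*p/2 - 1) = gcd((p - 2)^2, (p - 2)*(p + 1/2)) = p - 2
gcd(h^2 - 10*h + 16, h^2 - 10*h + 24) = 1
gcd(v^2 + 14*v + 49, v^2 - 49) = v + 7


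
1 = 1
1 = 1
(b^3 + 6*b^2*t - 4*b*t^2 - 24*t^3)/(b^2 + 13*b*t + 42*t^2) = (b^2 - 4*t^2)/(b + 7*t)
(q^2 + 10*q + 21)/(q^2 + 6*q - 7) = (q + 3)/(q - 1)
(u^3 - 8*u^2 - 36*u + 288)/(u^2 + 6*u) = u - 14 + 48/u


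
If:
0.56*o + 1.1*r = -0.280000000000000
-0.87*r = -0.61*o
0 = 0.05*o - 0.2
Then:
No Solution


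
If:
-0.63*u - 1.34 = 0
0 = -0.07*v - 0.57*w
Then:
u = -2.13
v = -8.14285714285714*w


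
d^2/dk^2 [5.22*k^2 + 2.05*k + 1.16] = 10.4400000000000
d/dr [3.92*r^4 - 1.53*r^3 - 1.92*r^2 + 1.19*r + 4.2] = 15.68*r^3 - 4.59*r^2 - 3.84*r + 1.19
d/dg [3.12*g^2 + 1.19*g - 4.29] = 6.24*g + 1.19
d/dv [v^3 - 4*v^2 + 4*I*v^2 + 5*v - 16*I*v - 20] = 3*v^2 + 8*v*(-1 + I) + 5 - 16*I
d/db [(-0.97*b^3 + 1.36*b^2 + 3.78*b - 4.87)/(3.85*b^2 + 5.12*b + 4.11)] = (-3.7345*b^4 - 9.9328*b^3 - 19.5499*b^2 + 48.6782*b + 40.4702)/(14.8225*b^4 + 39.424*b^3 + 57.8614*b^2 + 42.0864*b + 16.8921)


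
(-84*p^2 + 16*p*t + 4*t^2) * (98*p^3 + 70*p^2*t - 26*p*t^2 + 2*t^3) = -8232*p^5 - 4312*p^4*t + 3696*p^3*t^2 - 304*p^2*t^3 - 72*p*t^4 + 8*t^5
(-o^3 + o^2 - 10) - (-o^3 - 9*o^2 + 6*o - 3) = 10*o^2 - 6*o - 7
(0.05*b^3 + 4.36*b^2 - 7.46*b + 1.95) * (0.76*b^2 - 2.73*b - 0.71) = 0.038*b^5 + 3.1771*b^4 - 17.6079*b^3 + 18.7522*b^2 - 0.0269000000000004*b - 1.3845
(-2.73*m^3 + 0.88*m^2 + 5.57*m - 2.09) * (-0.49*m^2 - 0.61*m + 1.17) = 1.3377*m^5 + 1.2341*m^4 - 6.4602*m^3 - 1.344*m^2 + 7.7918*m - 2.4453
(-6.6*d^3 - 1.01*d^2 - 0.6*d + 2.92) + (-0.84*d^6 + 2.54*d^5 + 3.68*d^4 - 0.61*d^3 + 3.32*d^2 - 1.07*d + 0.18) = -0.84*d^6 + 2.54*d^5 + 3.68*d^4 - 7.21*d^3 + 2.31*d^2 - 1.67*d + 3.1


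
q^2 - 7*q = q*(q - 7)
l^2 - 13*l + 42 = (l - 7)*(l - 6)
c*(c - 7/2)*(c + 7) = c^3 + 7*c^2/2 - 49*c/2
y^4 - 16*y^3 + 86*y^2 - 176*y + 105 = (y - 7)*(y - 5)*(y - 3)*(y - 1)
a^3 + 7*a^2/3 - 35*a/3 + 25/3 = (a - 5/3)*(a - 1)*(a + 5)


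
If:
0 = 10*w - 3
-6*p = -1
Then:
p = 1/6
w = 3/10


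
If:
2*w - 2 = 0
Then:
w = 1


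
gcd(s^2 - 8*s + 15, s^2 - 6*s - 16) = 1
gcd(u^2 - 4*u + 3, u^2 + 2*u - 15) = u - 3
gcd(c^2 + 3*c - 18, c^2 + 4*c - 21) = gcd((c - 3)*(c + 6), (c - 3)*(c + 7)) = c - 3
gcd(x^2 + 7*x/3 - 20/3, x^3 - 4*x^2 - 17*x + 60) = x + 4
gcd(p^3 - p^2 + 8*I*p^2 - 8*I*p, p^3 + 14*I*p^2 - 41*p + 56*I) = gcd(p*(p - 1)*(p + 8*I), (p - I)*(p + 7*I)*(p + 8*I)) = p + 8*I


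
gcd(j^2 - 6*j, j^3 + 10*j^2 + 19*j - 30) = 1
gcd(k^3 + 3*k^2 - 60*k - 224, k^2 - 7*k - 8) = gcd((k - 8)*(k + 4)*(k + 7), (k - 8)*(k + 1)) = k - 8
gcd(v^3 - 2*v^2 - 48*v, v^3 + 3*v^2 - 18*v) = v^2 + 6*v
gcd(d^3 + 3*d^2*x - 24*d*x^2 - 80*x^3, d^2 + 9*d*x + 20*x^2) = d + 4*x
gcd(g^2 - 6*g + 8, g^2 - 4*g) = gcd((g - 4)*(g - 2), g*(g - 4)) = g - 4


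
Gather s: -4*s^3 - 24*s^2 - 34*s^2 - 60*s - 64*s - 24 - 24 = -4*s^3 - 58*s^2 - 124*s - 48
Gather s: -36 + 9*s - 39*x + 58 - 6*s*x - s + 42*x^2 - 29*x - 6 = s*(8 - 6*x) + 42*x^2 - 68*x + 16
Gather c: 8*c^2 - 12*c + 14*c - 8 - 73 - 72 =8*c^2 + 2*c - 153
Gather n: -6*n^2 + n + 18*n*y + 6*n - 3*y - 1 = -6*n^2 + n*(18*y + 7) - 3*y - 1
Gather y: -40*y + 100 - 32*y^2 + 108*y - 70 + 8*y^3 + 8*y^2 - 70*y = 8*y^3 - 24*y^2 - 2*y + 30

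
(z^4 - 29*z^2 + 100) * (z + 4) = z^5 + 4*z^4 - 29*z^3 - 116*z^2 + 100*z + 400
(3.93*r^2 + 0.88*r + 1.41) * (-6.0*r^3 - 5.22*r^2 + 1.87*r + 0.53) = -23.58*r^5 - 25.7946*r^4 - 5.7045*r^3 - 3.6317*r^2 + 3.1031*r + 0.7473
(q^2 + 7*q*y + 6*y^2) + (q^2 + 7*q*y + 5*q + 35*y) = 2*q^2 + 14*q*y + 5*q + 6*y^2 + 35*y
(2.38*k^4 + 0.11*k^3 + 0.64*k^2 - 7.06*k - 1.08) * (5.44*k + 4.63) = 12.9472*k^5 + 11.6178*k^4 + 3.9909*k^3 - 35.4432*k^2 - 38.563*k - 5.0004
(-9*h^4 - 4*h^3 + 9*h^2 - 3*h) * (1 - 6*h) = 54*h^5 + 15*h^4 - 58*h^3 + 27*h^2 - 3*h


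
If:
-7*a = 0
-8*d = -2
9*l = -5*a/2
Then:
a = 0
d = 1/4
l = 0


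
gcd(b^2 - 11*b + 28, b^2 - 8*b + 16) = b - 4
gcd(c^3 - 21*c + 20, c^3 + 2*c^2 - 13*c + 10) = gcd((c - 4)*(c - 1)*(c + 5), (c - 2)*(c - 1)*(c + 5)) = c^2 + 4*c - 5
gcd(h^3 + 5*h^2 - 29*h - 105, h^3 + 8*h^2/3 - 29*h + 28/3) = h + 7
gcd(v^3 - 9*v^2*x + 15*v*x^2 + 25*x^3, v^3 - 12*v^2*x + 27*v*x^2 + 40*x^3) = -v^2 + 4*v*x + 5*x^2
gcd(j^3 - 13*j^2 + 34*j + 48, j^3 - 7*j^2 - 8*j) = j^2 - 7*j - 8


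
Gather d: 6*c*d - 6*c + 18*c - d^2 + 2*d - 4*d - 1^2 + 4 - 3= 12*c - d^2 + d*(6*c - 2)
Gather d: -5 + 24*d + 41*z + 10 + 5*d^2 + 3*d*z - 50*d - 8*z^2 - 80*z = 5*d^2 + d*(3*z - 26) - 8*z^2 - 39*z + 5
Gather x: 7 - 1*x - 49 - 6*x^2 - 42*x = -6*x^2 - 43*x - 42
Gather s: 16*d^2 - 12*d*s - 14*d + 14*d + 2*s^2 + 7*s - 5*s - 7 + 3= 16*d^2 + 2*s^2 + s*(2 - 12*d) - 4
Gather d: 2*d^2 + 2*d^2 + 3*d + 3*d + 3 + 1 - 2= 4*d^2 + 6*d + 2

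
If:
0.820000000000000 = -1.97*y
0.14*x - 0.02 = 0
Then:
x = 0.14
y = -0.42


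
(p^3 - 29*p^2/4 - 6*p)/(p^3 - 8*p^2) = (p + 3/4)/p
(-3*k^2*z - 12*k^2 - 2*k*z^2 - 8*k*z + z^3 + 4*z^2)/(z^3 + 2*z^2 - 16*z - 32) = (-3*k^2 - 2*k*z + z^2)/(z^2 - 2*z - 8)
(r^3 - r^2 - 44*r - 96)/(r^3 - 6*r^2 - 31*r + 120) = (r^2 + 7*r + 12)/(r^2 + 2*r - 15)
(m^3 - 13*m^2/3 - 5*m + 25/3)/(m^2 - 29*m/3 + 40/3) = (3*m^3 - 13*m^2 - 15*m + 25)/(3*m^2 - 29*m + 40)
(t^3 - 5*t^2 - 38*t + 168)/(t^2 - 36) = (t^2 - 11*t + 28)/(t - 6)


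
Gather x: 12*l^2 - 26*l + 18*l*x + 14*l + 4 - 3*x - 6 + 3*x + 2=12*l^2 + 18*l*x - 12*l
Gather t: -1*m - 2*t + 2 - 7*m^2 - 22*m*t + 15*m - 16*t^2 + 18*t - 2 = -7*m^2 + 14*m - 16*t^2 + t*(16 - 22*m)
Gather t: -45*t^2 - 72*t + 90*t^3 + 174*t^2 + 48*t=90*t^3 + 129*t^2 - 24*t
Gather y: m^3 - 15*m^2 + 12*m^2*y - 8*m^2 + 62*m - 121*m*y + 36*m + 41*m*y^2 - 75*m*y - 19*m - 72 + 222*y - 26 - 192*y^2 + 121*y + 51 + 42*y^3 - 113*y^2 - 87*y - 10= m^3 - 23*m^2 + 79*m + 42*y^3 + y^2*(41*m - 305) + y*(12*m^2 - 196*m + 256) - 57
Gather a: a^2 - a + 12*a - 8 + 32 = a^2 + 11*a + 24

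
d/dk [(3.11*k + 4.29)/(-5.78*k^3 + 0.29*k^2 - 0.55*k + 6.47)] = (35.9516*k^3 + 73.4867*k^2 - 2.4882*k + 22.4812)/(33.4084*k^6 - 3.3524*k^5 + 6.4421*k^4 - 75.1122*k^3 + 4.0551*k^2 - 7.117*k + 41.8609)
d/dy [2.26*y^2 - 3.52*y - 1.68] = 4.52*y - 3.52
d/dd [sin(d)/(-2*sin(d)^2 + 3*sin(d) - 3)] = (2*sin(d)^2 - 3)*cos(d)/(-3*sin(d) - cos(2*d) + 4)^2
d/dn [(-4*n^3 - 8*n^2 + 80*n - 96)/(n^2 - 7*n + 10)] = 4*(-n^2 + 10*n + 8)/(n^2 - 10*n + 25)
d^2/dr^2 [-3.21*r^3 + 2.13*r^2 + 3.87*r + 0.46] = 4.26 - 19.26*r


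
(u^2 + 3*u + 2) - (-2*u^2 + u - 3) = 3*u^2 + 2*u + 5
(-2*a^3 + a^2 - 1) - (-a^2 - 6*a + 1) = -2*a^3 + 2*a^2 + 6*a - 2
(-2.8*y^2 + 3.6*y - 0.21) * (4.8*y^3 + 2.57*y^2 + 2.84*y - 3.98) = -13.44*y^5 + 10.084*y^4 + 0.292000000000001*y^3 + 20.8283*y^2 - 14.9244*y + 0.8358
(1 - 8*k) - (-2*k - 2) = 3 - 6*k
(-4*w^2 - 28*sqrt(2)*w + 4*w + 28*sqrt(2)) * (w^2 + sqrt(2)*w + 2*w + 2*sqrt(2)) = -4*w^4 - 32*sqrt(2)*w^3 - 4*w^3 - 48*w^2 - 32*sqrt(2)*w^2 - 56*w + 64*sqrt(2)*w + 112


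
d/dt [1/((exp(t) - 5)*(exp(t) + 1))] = 2*(2 - exp(t))*exp(t)/(exp(4*t) - 8*exp(3*t) + 6*exp(2*t) + 40*exp(t) + 25)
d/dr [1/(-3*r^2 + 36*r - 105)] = 2*(r - 6)/(3*(r^2 - 12*r + 35)^2)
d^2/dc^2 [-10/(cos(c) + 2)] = 10*(cos(c)^2 - 2*cos(c) - 2)/(cos(c) + 2)^3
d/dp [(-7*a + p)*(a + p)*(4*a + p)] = -31*a^2 - 4*a*p + 3*p^2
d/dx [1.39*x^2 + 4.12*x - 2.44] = 2.78*x + 4.12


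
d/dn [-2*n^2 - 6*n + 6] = -4*n - 6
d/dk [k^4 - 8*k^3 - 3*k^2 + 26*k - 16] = 4*k^3 - 24*k^2 - 6*k + 26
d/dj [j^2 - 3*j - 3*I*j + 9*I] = 2*j - 3 - 3*I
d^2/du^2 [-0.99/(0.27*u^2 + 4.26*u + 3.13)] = (0.144342*u^2 + 2.277396*u - 0.99*(0.54*u + 4.26)*(1.08*u + 8.52) + 1.673298)/(0.27*u^2 + 4.26*u + 3.13)^3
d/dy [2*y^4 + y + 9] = 8*y^3 + 1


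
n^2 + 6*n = n*(n + 6)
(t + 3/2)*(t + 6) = t^2 + 15*t/2 + 9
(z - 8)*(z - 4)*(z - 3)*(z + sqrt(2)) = z^4 - 15*z^3 + sqrt(2)*z^3 - 15*sqrt(2)*z^2 + 68*z^2 - 96*z + 68*sqrt(2)*z - 96*sqrt(2)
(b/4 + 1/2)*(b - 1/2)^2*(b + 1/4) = b^4/4 + 5*b^3/16 - 3*b^2/8 + b/64 + 1/32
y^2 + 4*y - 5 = (y - 1)*(y + 5)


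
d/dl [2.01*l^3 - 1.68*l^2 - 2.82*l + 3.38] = 6.03*l^2 - 3.36*l - 2.82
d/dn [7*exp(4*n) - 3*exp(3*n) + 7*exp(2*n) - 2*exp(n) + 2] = (28*exp(3*n) - 9*exp(2*n) + 14*exp(n) - 2)*exp(n)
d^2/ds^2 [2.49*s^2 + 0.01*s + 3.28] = 4.98000000000000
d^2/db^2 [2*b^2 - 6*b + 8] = 4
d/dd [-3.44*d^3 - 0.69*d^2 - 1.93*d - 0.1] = -10.32*d^2 - 1.38*d - 1.93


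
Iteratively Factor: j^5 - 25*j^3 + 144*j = (j)*(j^4 - 25*j^2 + 144) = j*(j + 3)*(j^3 - 3*j^2 - 16*j + 48) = j*(j + 3)*(j + 4)*(j^2 - 7*j + 12) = j*(j - 4)*(j + 3)*(j + 4)*(j - 3)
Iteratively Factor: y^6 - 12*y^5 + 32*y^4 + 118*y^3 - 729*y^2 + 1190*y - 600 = (y - 1)*(y^5 - 11*y^4 + 21*y^3 + 139*y^2 - 590*y + 600) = (y - 5)*(y - 1)*(y^4 - 6*y^3 - 9*y^2 + 94*y - 120) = (y - 5)*(y - 1)*(y + 4)*(y^3 - 10*y^2 + 31*y - 30) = (y - 5)^2*(y - 1)*(y + 4)*(y^2 - 5*y + 6) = (y - 5)^2*(y - 3)*(y - 1)*(y + 4)*(y - 2)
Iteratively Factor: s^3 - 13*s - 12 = (s + 3)*(s^2 - 3*s - 4) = (s + 1)*(s + 3)*(s - 4)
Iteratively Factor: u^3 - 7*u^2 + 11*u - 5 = (u - 5)*(u^2 - 2*u + 1) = (u - 5)*(u - 1)*(u - 1)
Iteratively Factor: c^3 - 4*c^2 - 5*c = (c + 1)*(c^2 - 5*c) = (c - 5)*(c + 1)*(c)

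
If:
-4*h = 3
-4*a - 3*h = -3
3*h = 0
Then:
No Solution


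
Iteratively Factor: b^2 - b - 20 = (b - 5)*(b + 4)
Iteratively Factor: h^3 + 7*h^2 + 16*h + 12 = (h + 2)*(h^2 + 5*h + 6) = (h + 2)*(h + 3)*(h + 2)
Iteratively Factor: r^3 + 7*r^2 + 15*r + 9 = (r + 3)*(r^2 + 4*r + 3) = (r + 3)^2*(r + 1)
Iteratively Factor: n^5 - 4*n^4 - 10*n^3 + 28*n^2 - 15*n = (n + 3)*(n^4 - 7*n^3 + 11*n^2 - 5*n) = n*(n + 3)*(n^3 - 7*n^2 + 11*n - 5) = n*(n - 5)*(n + 3)*(n^2 - 2*n + 1) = n*(n - 5)*(n - 1)*(n + 3)*(n - 1)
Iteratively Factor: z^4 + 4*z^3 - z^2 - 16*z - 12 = (z + 1)*(z^3 + 3*z^2 - 4*z - 12) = (z - 2)*(z + 1)*(z^2 + 5*z + 6) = (z - 2)*(z + 1)*(z + 3)*(z + 2)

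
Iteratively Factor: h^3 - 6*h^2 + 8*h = (h - 4)*(h^2 - 2*h) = (h - 4)*(h - 2)*(h)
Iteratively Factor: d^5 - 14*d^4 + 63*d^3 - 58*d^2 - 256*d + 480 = (d - 3)*(d^4 - 11*d^3 + 30*d^2 + 32*d - 160) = (d - 4)*(d - 3)*(d^3 - 7*d^2 + 2*d + 40) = (d - 4)^2*(d - 3)*(d^2 - 3*d - 10) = (d - 4)^2*(d - 3)*(d + 2)*(d - 5)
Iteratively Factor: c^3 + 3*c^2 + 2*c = (c + 2)*(c^2 + c) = c*(c + 2)*(c + 1)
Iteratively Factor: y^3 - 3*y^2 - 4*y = (y + 1)*(y^2 - 4*y) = y*(y + 1)*(y - 4)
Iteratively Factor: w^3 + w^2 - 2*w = (w)*(w^2 + w - 2) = w*(w + 2)*(w - 1)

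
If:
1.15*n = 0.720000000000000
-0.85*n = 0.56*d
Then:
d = -0.95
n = 0.63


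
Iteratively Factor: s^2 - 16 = (s - 4)*(s + 4)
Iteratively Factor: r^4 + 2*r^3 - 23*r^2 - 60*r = (r - 5)*(r^3 + 7*r^2 + 12*r) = (r - 5)*(r + 3)*(r^2 + 4*r) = (r - 5)*(r + 3)*(r + 4)*(r)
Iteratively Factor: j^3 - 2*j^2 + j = (j - 1)*(j^2 - j) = (j - 1)^2*(j)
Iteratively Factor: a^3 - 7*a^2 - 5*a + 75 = (a + 3)*(a^2 - 10*a + 25) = (a - 5)*(a + 3)*(a - 5)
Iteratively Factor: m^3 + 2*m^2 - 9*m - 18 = (m - 3)*(m^2 + 5*m + 6) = (m - 3)*(m + 3)*(m + 2)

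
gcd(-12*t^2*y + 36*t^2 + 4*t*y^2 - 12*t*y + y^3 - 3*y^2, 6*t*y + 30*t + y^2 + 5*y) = 6*t + y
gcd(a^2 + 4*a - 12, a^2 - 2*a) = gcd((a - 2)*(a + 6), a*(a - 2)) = a - 2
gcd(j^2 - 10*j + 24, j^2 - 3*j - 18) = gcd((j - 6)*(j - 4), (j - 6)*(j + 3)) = j - 6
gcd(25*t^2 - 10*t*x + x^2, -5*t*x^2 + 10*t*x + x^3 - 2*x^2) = -5*t + x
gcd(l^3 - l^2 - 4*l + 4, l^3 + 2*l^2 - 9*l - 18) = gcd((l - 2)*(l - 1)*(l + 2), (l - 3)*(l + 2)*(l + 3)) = l + 2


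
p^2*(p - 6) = p^3 - 6*p^2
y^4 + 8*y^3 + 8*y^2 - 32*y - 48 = (y - 2)*(y + 2)^2*(y + 6)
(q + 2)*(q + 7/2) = q^2 + 11*q/2 + 7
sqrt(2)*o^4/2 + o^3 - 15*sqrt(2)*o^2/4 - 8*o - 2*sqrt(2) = (o - 2*sqrt(2))*(o + sqrt(2)/2)*(o + 2*sqrt(2))*(sqrt(2)*o/2 + 1/2)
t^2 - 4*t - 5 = (t - 5)*(t + 1)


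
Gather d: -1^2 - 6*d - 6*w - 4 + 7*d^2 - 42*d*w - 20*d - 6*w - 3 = 7*d^2 + d*(-42*w - 26) - 12*w - 8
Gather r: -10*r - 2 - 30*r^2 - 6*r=-30*r^2 - 16*r - 2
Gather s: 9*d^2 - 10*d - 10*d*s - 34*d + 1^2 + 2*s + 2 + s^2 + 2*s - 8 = 9*d^2 - 44*d + s^2 + s*(4 - 10*d) - 5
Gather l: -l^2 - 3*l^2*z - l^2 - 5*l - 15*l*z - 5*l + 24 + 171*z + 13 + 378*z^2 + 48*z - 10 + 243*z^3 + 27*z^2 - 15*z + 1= l^2*(-3*z - 2) + l*(-15*z - 10) + 243*z^3 + 405*z^2 + 204*z + 28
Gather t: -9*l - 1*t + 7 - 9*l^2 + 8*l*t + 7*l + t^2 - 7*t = -9*l^2 - 2*l + t^2 + t*(8*l - 8) + 7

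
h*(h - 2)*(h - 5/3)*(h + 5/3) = h^4 - 2*h^3 - 25*h^2/9 + 50*h/9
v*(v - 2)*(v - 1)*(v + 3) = v^4 - 7*v^2 + 6*v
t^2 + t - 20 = (t - 4)*(t + 5)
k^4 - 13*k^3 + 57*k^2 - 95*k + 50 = (k - 5)^2*(k - 2)*(k - 1)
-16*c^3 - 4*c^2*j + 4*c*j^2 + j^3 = (-2*c + j)*(2*c + j)*(4*c + j)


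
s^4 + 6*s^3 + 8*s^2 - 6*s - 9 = (s - 1)*(s + 1)*(s + 3)^2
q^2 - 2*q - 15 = (q - 5)*(q + 3)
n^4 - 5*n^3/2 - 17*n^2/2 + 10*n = n*(n - 4)*(n - 1)*(n + 5/2)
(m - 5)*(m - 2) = m^2 - 7*m + 10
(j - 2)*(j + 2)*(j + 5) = j^3 + 5*j^2 - 4*j - 20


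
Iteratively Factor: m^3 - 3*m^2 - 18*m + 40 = (m - 2)*(m^2 - m - 20) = (m - 2)*(m + 4)*(m - 5)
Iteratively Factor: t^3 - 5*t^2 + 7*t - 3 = (t - 1)*(t^2 - 4*t + 3) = (t - 1)^2*(t - 3)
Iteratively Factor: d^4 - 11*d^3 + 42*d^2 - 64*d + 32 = (d - 4)*(d^3 - 7*d^2 + 14*d - 8) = (d - 4)*(d - 1)*(d^2 - 6*d + 8) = (d - 4)*(d - 2)*(d - 1)*(d - 4)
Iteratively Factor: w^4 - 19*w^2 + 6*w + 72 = (w + 2)*(w^3 - 2*w^2 - 15*w + 36) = (w - 3)*(w + 2)*(w^2 + w - 12) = (w - 3)*(w + 2)*(w + 4)*(w - 3)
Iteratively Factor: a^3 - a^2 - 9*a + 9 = (a + 3)*(a^2 - 4*a + 3) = (a - 1)*(a + 3)*(a - 3)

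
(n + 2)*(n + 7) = n^2 + 9*n + 14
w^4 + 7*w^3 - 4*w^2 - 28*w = w*(w - 2)*(w + 2)*(w + 7)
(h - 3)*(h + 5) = h^2 + 2*h - 15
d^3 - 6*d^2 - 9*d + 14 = (d - 7)*(d - 1)*(d + 2)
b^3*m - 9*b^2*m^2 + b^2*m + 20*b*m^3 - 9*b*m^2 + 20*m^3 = (b - 5*m)*(b - 4*m)*(b*m + m)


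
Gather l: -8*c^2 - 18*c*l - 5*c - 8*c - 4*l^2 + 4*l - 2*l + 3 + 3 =-8*c^2 - 13*c - 4*l^2 + l*(2 - 18*c) + 6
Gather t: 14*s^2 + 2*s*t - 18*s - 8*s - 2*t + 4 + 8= 14*s^2 - 26*s + t*(2*s - 2) + 12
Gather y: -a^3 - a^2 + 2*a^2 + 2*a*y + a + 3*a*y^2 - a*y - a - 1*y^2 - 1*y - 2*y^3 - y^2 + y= -a^3 + a^2 + a*y - 2*y^3 + y^2*(3*a - 2)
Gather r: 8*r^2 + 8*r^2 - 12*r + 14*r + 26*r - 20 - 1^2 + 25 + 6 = 16*r^2 + 28*r + 10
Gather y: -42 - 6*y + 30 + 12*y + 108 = 6*y + 96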